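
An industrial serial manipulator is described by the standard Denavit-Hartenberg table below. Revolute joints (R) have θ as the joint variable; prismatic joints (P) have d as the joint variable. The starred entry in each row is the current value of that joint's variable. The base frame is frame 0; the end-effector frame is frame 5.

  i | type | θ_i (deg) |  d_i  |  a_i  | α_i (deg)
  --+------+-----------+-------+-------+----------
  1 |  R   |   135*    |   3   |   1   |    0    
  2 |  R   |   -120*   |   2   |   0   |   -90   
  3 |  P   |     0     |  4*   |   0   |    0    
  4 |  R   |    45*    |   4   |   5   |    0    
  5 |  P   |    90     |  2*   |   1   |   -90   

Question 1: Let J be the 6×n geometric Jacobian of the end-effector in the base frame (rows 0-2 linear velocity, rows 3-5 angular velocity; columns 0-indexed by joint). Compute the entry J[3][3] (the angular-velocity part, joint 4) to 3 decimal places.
-0.259

axis z_3 = (-0.2588,0.9659,0.0000); lever o_n−o_3 = (1.1791,6.5276,-4.2426)
cross product → J_v[:, 3] = (-4.0981,-1.0981,-2.8284)
J_ω[:, 3] = z_3
entry J[3][3] = -0.2588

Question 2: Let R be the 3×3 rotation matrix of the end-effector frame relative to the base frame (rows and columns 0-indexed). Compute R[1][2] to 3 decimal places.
-0.183

End-effector z-axis (col 2 of R) = (-0.6830,-0.1830,0.7071)
R[1][2] = -0.1830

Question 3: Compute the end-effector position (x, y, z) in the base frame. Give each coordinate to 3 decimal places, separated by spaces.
after link 1: o_1 = (-0.7071, 0.7071, 3.0000)
after link 2: o_2 = (-0.7071, 0.7071, 5.0000)
after link 3: o_3 = (-1.7424, 4.5708, 5.0000)
after link 4: o_4 = (0.6374, 9.3496, 1.4645)
after link 5: o_5 = (-0.5632, 11.0984, 0.7574)

-0.563 11.098 0.757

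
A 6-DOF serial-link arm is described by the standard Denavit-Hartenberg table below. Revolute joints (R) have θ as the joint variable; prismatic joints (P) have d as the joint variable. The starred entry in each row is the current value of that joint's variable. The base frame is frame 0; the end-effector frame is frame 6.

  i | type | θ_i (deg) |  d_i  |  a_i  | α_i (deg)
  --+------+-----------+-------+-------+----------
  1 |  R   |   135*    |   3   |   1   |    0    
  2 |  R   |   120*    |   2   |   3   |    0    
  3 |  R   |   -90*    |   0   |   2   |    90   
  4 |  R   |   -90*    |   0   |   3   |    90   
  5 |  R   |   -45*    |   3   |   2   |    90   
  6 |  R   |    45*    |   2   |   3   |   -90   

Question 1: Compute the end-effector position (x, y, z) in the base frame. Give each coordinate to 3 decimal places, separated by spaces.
after link 1: o_1 = (-0.7071, 0.7071, 3.0000)
after link 2: o_2 = (-1.4836, -2.1907, 5.0000)
after link 3: o_3 = (-3.4154, -1.6730, 5.0000)
after link 4: o_4 = (-3.4154, -1.6730, 2.0000)
after link 5: o_5 = (-0.8837, -3.8155, 0.5858)
after link 6: o_6 = (0.4111, -7.1795, 0.5000)

0.411 -7.179 0.500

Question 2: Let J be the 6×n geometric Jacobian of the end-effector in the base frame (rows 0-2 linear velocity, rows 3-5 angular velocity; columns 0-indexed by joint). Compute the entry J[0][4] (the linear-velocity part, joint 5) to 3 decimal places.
axis z_4 = (0.9659,-0.2588,-0.0000); lever o_n−o_4 = (3.8265,-5.5064,-1.5000)
cross product → J_v[:, 4] = (0.3882,1.4489,-4.3284)
J_ω[:, 4] = z_4
entry J[0][4] = 0.3882

0.388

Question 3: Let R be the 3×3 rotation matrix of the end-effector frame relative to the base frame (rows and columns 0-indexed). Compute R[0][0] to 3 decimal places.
0.554

End-effector x-axis (col 0 of R) = (0.5536,-0.6660,-0.5000)
R[0][0] = 0.5536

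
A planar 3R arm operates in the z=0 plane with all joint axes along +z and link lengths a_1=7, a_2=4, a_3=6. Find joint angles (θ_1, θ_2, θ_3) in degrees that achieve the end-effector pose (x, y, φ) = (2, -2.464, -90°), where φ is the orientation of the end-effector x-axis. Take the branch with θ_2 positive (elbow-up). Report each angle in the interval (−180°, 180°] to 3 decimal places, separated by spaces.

31.013 149.999 88.989

wrist centre = target − a_3·(cos φ, sin φ) = (2.0000, 3.5360)
cos θ_2 = (16.5033−7²−4²)/(2·7·4) = -0.8660; θ_2 = 149.9985° (elbow-up)
β = atan2(3.5360,2.0000) = 60.5070°; ψ = atan2(2.0001,3.5359) = 29.4944°
θ_1 = β − ψ = 31.0126°
θ_3 = φ − θ_1 − θ_2 = 88.9889° (wrapped to (-180°,180°])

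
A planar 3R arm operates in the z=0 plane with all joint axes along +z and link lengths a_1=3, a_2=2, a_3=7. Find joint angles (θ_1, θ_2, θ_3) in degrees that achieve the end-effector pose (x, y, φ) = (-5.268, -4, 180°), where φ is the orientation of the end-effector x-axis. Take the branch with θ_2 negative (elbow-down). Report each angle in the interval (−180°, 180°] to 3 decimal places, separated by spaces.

-43.174 -60.001 -76.825

wrist centre = target − a_3·(cos φ, sin φ) = (1.7320, -4.0000)
cos θ_2 = (18.9998−3²−2²)/(2·3·2) = 0.5000; θ_2 = -60.0010° (elbow-down)
β = atan2(-4.0000,1.7320) = -66.5874°; ψ = atan2(-1.7321,4.0000) = -23.4136°
θ_1 = β − ψ = -43.1738°
θ_3 = φ − θ_1 − θ_2 = -76.8252° (wrapped to (-180°,180°])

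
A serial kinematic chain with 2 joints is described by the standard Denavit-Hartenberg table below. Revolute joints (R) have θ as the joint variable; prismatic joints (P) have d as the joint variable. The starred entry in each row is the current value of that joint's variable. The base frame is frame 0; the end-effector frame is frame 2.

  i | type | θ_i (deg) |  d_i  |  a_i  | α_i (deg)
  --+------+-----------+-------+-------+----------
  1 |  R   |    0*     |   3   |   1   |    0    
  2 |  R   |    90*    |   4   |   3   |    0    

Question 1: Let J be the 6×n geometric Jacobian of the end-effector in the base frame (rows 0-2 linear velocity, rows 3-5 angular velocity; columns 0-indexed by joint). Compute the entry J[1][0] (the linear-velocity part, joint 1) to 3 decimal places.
axis z_0 = ẑ; lever o_n−o_0 = (1.0000,3.0000,7.0000)
cross product → J_v[:, 0] = (-3.0000,1.0000,0.0000)
J_ω[:, 0] = z_0
entry J[1][0] = 1.0000

1.000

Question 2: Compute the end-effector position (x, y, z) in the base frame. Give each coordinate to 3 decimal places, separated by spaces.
1.000 3.000 7.000

after link 1: o_1 = (1.0000, 0.0000, 3.0000)
after link 2: o_2 = (1.0000, 3.0000, 7.0000)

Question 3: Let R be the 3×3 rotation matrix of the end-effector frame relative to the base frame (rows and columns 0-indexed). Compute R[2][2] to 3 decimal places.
1.000

End-effector z-axis (col 2 of R) = (0.0000,0.0000,1.0000)
R[2][2] = 1.0000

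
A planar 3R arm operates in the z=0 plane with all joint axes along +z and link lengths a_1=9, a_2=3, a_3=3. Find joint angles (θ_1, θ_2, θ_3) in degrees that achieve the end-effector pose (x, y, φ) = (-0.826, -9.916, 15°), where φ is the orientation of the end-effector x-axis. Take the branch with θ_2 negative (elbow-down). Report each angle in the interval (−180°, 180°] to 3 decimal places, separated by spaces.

-98.406 -44.983 158.389

wrist centre = target − a_3·(cos φ, sin φ) = (-3.7238, -10.6925)
cos θ_2 = (128.1952−9²−3²)/(2·9·3) = 0.7073; θ_2 = -44.9829° (elbow-down)
β = atan2(-10.6925,-3.7238) = -109.2013°; ψ = atan2(-2.1207,11.1220) = -10.7953°
θ_1 = β − ψ = -98.4060°
θ_3 = φ − θ_1 − θ_2 = 158.3889° (wrapped to (-180°,180°])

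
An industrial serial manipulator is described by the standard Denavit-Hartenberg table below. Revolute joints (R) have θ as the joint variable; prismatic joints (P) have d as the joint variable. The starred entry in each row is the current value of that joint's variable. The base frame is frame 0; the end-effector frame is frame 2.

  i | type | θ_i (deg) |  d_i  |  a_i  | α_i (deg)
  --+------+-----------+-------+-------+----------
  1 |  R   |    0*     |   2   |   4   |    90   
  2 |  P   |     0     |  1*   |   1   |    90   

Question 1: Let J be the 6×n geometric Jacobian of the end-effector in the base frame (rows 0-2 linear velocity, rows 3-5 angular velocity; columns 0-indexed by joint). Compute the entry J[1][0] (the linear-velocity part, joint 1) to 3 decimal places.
5.000

axis z_0 = ẑ; lever o_n−o_0 = (5.0000,-1.0000,2.0000)
cross product → J_v[:, 0] = (1.0000,5.0000,-0.0000)
J_ω[:, 0] = z_0
entry J[1][0] = 5.0000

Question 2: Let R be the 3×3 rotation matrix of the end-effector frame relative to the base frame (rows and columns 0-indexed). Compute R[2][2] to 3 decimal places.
-1.000

End-effector z-axis (col 2 of R) = (0.0000,-0.0000,-1.0000)
R[2][2] = -1.0000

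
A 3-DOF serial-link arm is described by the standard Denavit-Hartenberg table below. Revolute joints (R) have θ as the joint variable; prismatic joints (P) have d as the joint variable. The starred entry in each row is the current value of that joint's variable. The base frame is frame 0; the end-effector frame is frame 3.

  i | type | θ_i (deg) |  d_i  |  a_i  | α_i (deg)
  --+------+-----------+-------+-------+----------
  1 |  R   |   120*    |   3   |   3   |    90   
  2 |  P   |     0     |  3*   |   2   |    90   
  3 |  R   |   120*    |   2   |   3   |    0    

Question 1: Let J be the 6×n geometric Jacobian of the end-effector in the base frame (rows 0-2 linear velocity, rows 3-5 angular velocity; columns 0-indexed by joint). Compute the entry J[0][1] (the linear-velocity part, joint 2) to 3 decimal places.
prismatic axis z_1 = (0.8660,0.5000,0.0000)
J_v[:, 1] = z_1; J_ω[:, 1] = (0,0,0)
entry J[0][1] = 0.8660

0.866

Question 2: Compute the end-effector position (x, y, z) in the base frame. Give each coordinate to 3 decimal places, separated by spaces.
3.098 5.830 1.000

after link 1: o_1 = (-1.5000, 2.5981, 3.0000)
after link 2: o_2 = (0.0981, 5.8301, 3.0000)
after link 3: o_3 = (3.0981, 5.8301, 1.0000)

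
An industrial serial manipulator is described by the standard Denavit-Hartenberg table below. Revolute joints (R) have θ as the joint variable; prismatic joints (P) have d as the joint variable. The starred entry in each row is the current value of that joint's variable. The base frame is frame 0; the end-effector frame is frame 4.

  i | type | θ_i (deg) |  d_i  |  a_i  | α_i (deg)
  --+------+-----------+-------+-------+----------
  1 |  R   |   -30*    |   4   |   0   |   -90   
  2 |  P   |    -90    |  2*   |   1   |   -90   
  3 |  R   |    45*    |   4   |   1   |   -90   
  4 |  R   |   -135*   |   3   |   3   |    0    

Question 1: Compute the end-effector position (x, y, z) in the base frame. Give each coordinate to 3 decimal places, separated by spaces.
5.637 -2.479 2.086

after link 1: o_1 = (0.0000, 0.0000, 4.0000)
after link 2: o_2 = (1.0000, 1.7321, 5.0000)
after link 3: o_3 = (4.1105, -0.8803, 5.7071)
after link 4: o_4 = (5.6370, -2.4791, 2.0858)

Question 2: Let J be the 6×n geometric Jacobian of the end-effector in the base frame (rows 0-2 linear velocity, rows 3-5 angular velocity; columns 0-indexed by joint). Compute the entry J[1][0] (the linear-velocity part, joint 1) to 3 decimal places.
5.637

axis z_0 = ẑ; lever o_n−o_0 = (5.6370,-2.4791,2.0858)
cross product → J_v[:, 0] = (2.4791,5.6370,-0.0000)
J_ω[:, 0] = z_0
entry J[1][0] = 5.6370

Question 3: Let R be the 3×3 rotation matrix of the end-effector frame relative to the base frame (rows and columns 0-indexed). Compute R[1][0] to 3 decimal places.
0.079

End-effector x-axis (col 0 of R) = (0.8624,0.0795,-0.5000)
R[1][0] = 0.0795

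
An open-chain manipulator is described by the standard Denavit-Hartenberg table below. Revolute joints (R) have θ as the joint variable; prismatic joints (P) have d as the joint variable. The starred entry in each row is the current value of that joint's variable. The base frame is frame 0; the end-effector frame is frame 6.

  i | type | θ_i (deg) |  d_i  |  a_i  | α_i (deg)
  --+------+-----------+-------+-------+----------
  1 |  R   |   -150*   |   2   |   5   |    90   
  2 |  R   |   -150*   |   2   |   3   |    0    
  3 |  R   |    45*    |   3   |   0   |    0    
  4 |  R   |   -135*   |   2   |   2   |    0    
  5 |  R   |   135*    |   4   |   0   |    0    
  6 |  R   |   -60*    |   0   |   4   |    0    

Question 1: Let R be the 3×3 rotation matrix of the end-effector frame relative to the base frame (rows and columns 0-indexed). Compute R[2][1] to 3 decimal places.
-0.966

End-effector y-axis (col 1 of R) = (-0.2241,-0.1294,-0.9659)
R[2][1] = -0.9659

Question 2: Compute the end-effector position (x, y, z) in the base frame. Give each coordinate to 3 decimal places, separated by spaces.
-3.368 10.757 1.197

after link 1: o_1 = (-4.3301, -2.5000, 2.0000)
after link 2: o_2 = (-3.0801, 0.5311, 0.5000)
after link 3: o_3 = (-4.5801, 3.1292, 0.5000)
after link 4: o_4 = (-4.7141, 5.3612, 2.2321)
after link 5: o_5 = (-6.7141, 8.8253, 2.2321)
after link 6: o_6 = (-3.3680, 10.7572, 1.1968)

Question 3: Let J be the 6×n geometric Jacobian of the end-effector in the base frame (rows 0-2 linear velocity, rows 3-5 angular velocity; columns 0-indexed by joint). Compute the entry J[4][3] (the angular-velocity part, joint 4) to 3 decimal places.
0.866

axis z_3 = (-0.5000,0.8660,0.0000); lever o_n−o_3 = (1.2121,7.6280,0.6968)
cross product → J_v[:, 3] = (0.6034,0.3484,-4.8637)
J_ω[:, 3] = z_3
entry J[4][3] = 0.8660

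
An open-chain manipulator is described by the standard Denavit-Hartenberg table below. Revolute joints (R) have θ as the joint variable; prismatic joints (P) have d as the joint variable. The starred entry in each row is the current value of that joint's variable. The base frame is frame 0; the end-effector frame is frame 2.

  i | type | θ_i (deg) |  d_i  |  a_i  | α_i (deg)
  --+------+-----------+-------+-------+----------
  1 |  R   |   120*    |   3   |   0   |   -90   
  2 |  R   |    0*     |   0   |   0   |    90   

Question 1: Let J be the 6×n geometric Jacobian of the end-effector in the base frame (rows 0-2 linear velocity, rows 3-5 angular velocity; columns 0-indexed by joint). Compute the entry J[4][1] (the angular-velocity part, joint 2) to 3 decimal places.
axis z_1 = (-0.8660,-0.5000,0.0000); lever o_n−o_1 = (0.0000,0.0000,0.0000)
cross product → J_v[:, 1] = (-0.0000,0.0000,0.0000)
J_ω[:, 1] = z_1
entry J[4][1] = -0.5000

-0.500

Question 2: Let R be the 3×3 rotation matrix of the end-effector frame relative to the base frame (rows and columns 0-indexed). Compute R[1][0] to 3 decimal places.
End-effector x-axis (col 0 of R) = (-0.5000,0.8660,0.0000)
R[1][0] = 0.8660

0.866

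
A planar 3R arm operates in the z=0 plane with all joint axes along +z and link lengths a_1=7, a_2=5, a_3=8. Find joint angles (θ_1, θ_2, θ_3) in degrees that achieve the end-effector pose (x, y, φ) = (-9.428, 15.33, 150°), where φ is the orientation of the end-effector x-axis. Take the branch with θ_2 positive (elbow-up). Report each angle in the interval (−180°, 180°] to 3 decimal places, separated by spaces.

wrist centre = target − a_3·(cos φ, sin φ) = (-2.4998, 11.3300)
cos θ_2 = (134.6179−7²−5²)/(2·7·5) = 0.8660; θ_2 = 30.0064° (elbow-up)
β = atan2(11.3300,-2.4998) = 102.4421°; ψ = atan2(2.5005,11.3298) = 12.4456°
θ_1 = β − ψ = 89.9965°
θ_3 = φ − θ_1 − θ_2 = 29.9971° (wrapped to (-180°,180°])

89.997 30.006 29.997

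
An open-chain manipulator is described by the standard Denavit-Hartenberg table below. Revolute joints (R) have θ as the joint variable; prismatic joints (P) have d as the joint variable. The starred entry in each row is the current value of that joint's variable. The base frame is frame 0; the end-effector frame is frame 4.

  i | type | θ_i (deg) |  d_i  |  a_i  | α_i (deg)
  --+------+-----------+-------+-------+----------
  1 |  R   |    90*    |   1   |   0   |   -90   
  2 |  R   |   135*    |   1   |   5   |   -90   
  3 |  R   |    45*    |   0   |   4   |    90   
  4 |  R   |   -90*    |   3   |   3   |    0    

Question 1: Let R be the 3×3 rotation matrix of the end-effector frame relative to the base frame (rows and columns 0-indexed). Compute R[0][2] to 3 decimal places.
-0.707

End-effector z-axis (col 2 of R) = (-0.7071,-0.5000,-0.5000)
R[0][2] = -0.7071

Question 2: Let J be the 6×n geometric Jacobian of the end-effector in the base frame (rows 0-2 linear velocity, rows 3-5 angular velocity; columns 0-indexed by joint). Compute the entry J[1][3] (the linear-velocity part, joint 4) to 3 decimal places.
axis z_3 = (-0.7071,-0.5000,-0.5000); lever o_n−o_3 = (-2.1213,0.6213,-3.6213)
cross product → J_v[:, 3] = (2.1213,-1.5000,-1.5000)
J_ω[:, 3] = z_3
entry J[1][3] = -1.5000

-1.500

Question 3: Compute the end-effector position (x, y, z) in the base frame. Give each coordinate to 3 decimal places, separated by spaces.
-0.293 -4.914 -8.157

after link 1: o_1 = (0.0000, 0.0000, 1.0000)
after link 2: o_2 = (-1.0000, -3.5355, -2.5355)
after link 3: o_3 = (1.8284, -5.5355, -4.5355)
after link 4: o_4 = (-0.2929, -4.9142, -8.1569)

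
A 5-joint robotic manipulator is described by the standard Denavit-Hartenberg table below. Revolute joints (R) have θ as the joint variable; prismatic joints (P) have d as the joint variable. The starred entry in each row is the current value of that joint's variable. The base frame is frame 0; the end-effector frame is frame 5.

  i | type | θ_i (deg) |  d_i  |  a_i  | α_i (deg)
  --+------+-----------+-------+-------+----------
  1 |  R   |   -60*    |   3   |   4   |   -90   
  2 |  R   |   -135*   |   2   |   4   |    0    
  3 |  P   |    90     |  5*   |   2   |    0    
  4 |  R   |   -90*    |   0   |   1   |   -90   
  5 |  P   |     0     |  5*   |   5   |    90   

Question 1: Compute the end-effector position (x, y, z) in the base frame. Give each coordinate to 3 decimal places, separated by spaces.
after link 1: o_1 = (2.0000, -3.4641, 3.0000)
after link 2: o_2 = (2.3178, -0.0146, 5.8284)
after link 3: o_3 = (7.3551, 1.2606, 7.2426)
after link 4: o_4 = (7.0015, 1.8730, 7.9497)
after link 5: o_5 = (7.0015, 1.8730, 15.0208)

7.002 1.873 15.021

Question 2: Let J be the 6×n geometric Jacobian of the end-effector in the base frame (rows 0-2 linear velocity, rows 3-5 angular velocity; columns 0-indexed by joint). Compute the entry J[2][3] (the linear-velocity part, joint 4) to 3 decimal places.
0.707

axis z_3 = (0.8660,0.5000,0.0000); lever o_n−o_3 = (-0.3536,0.6124,7.7782)
cross product → J_v[:, 3] = (3.8891,-6.7361,0.7071)
J_ω[:, 3] = z_3
entry J[2][3] = 0.7071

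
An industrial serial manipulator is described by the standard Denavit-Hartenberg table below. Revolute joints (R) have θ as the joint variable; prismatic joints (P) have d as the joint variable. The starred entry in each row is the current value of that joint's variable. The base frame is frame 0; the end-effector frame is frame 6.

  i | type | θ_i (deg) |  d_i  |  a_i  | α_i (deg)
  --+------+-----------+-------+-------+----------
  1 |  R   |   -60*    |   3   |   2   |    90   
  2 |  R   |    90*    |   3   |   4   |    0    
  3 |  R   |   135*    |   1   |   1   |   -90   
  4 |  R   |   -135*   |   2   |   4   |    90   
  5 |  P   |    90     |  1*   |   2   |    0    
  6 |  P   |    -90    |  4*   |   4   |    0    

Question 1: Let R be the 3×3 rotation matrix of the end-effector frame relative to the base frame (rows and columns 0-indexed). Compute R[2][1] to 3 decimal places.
End-effector y-axis (col 1 of R) = (0.3536,-0.6124,-0.7071)
R[2][1] = -0.7071

-0.707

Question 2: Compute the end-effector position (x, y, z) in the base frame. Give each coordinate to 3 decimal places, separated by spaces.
0.009 -12.259 9.964

after link 1: o_1 = (1.0000, -1.7321, 3.0000)
after link 2: o_2 = (-1.5981, -3.2321, 7.0000)
after link 3: o_3 = (-2.8177, -3.1197, 6.2929)
after link 4: o_4 = (-3.5600, -7.4907, 6.8787)
after link 5: o_5 = (-1.9906, -8.7949, 5.9645)
after link 6: o_6 = (0.0094, -12.2590, 9.9645)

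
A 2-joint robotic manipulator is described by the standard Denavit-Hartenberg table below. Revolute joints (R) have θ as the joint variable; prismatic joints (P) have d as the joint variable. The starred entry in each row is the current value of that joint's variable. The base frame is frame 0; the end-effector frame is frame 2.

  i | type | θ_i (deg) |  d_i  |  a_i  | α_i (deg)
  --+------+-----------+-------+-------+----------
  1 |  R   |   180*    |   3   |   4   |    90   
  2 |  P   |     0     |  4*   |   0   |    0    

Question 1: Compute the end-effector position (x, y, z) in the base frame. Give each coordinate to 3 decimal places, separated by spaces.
after link 1: o_1 = (-4.0000, 0.0000, 3.0000)
after link 2: o_2 = (-4.0000, 4.0000, 3.0000)

-4.000 4.000 3.000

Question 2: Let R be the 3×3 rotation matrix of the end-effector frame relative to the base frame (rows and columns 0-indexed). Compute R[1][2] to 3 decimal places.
1.000

End-effector z-axis (col 2 of R) = (0.0000,1.0000,0.0000)
R[1][2] = 1.0000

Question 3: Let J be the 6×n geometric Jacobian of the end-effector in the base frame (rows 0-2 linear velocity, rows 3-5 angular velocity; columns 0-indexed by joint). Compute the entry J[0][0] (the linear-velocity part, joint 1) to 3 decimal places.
-4.000

axis z_0 = ẑ; lever o_n−o_0 = (-4.0000,4.0000,3.0000)
cross product → J_v[:, 0] = (-4.0000,-4.0000,0.0000)
J_ω[:, 0] = z_0
entry J[0][0] = -4.0000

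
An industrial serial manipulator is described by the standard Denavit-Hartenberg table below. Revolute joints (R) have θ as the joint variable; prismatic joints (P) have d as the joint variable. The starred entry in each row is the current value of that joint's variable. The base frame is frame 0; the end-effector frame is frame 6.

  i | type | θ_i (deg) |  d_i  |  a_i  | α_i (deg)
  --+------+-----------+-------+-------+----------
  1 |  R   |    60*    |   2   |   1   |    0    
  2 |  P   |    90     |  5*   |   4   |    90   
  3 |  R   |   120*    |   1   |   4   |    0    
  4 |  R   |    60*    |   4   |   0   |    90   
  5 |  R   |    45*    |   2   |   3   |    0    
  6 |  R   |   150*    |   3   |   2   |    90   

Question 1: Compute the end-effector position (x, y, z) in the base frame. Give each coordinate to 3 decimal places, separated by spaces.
2.234 7.490 15.464

after link 1: o_1 = (0.5000, 0.8660, 2.0000)
after link 2: o_2 = (-2.9641, 2.8660, 7.0000)
after link 3: o_3 = (-0.7321, 2.7321, 10.4641)
after link 4: o_4 = (1.2679, 6.1962, 10.4641)
after link 5: o_5 = (4.1657, 6.9726, 12.4641)
after link 6: o_6 = (2.2339, 7.4902, 15.4641)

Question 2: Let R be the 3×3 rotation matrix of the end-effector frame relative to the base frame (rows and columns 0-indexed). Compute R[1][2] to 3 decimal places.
End-effector z-axis (col 2 of R) = (0.2588,0.9659,-0.0000)
R[1][2] = 0.9659

0.966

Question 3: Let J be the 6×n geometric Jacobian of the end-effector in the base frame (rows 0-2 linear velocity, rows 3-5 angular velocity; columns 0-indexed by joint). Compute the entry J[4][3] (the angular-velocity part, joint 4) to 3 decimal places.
axis z_3 = (0.5000,0.8660,0.0000); lever o_n−o_3 = (2.9659,4.7582,5.0000)
cross product → J_v[:, 3] = (4.3301,-2.5000,-0.1895)
J_ω[:, 3] = z_3
entry J[4][3] = 0.8660

0.866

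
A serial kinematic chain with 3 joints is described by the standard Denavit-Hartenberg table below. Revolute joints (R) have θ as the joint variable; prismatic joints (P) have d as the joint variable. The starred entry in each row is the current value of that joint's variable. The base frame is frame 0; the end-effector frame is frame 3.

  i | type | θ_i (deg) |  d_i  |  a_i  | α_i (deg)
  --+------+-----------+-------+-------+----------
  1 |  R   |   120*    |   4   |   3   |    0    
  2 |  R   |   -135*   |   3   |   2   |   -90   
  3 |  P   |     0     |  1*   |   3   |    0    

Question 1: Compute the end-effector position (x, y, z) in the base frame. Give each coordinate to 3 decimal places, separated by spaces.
after link 1: o_1 = (-1.5000, 2.5981, 4.0000)
after link 2: o_2 = (0.4319, 2.0804, 7.0000)
after link 3: o_3 = (3.5884, 2.2699, 7.0000)

3.588 2.270 7.000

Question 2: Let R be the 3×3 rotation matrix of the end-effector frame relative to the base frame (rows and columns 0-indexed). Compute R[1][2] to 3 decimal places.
0.966

End-effector z-axis (col 2 of R) = (0.2588,0.9659,0.0000)
R[1][2] = 0.9659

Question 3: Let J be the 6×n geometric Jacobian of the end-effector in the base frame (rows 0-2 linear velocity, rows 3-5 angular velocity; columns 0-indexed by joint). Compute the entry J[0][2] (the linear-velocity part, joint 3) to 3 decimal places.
prismatic axis z_2 = (0.2588,0.9659,0.0000)
J_v[:, 2] = z_2; J_ω[:, 2] = (0,0,0)
entry J[0][2] = 0.2588

0.259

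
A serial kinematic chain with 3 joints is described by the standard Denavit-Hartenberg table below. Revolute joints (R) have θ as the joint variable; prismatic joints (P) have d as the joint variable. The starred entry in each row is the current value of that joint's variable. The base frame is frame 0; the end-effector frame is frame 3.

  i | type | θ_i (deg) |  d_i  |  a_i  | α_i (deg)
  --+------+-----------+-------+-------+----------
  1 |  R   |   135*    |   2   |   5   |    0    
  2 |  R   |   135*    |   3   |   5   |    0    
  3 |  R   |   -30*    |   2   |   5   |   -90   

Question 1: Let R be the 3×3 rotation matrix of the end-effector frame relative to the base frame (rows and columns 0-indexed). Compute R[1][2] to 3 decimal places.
End-effector z-axis (col 2 of R) = (0.8660,-0.5000,0.0000)
R[1][2] = -0.5000

-0.500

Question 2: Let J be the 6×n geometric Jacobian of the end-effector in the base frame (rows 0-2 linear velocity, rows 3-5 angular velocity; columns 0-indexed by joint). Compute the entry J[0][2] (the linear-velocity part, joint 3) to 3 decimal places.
4.330

axis z_2 = (0.0000,0.0000,1.0000); lever o_n−o_2 = (-2.5000,-4.3301,2.0000)
cross product → J_v[:, 2] = (4.3301,-2.5000,0.0000)
J_ω[:, 2] = z_2
entry J[0][2] = 4.3301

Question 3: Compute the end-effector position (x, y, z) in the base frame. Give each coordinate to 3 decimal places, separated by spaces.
-6.036 -5.795 7.000

after link 1: o_1 = (-3.5355, 3.5355, 2.0000)
after link 2: o_2 = (-3.5355, -1.4645, 5.0000)
after link 3: o_3 = (-6.0355, -5.7946, 7.0000)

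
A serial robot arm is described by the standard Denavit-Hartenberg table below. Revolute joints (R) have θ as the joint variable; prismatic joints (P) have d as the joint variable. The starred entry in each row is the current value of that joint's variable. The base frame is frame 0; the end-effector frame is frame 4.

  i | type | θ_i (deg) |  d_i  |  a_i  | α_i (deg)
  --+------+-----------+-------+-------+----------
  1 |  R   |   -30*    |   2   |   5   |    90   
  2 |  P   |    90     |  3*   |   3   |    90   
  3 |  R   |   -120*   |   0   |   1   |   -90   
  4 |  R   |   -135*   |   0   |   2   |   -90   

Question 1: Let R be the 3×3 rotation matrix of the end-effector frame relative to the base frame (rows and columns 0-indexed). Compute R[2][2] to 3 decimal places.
End-effector z-axis (col 2 of R) = (0.9186,0.1768,-0.3536)
R[2][2] = -0.3536

-0.354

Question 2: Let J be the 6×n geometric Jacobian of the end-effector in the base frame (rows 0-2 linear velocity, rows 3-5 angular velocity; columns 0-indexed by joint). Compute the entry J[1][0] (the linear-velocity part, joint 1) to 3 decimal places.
axis z_0 = ẑ; lever o_n−o_0 = (3.8755,-6.1158,5.2071)
cross product → J_v[:, 0] = (6.1158,3.8755,-0.0000)
J_ω[:, 0] = z_0
entry J[1][0] = 3.8755

3.876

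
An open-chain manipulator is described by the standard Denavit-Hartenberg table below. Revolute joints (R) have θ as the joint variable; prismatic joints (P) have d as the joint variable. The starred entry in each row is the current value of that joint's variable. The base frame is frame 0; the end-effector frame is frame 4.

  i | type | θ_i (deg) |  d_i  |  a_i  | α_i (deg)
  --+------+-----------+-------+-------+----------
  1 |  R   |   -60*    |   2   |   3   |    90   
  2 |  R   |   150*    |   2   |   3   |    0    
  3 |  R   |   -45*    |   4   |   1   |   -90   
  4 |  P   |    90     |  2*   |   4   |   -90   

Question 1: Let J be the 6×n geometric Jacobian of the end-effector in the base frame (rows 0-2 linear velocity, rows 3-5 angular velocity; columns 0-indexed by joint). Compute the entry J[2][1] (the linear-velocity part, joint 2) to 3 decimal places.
-4.789

axis z_1 = (-0.8660,-0.5000,0.0000); lever o_n−o_1 = (-4.1264,3.1472,1.9483)
cross product → J_v[:, 1] = (-0.9741,1.6873,-4.7887)
J_ω[:, 1] = z_1
entry J[2][1] = -4.7887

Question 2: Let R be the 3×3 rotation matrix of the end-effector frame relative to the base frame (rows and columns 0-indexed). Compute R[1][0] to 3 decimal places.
End-effector x-axis (col 0 of R) = (0.8660,0.5000,-0.0000)
R[1][0] = 0.5000

0.500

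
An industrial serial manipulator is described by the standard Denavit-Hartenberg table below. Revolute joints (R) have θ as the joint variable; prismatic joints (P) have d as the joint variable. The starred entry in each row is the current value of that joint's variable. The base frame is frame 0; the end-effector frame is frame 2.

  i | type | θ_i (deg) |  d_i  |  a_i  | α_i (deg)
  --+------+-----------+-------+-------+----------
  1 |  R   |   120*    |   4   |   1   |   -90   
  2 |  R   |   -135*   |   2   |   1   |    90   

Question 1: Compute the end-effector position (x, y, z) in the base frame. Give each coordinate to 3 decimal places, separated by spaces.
-1.878 -0.746 4.707

after link 1: o_1 = (-0.5000, 0.8660, 4.0000)
after link 2: o_2 = (-1.8785, -0.7463, 4.7071)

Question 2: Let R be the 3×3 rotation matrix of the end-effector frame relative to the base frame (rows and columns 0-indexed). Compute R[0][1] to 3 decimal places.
-0.866

End-effector y-axis (col 1 of R) = (-0.8660,-0.5000,0.0000)
R[0][1] = -0.8660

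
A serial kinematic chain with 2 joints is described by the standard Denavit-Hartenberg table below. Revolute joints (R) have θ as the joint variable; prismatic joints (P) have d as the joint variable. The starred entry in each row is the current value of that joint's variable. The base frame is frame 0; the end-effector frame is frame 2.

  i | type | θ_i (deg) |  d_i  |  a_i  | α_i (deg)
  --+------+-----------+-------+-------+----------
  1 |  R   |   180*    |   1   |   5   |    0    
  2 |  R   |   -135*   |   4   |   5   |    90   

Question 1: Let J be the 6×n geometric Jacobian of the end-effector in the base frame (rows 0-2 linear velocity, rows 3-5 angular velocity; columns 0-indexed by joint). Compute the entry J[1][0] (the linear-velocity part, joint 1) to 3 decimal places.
axis z_0 = ẑ; lever o_n−o_0 = (-1.4645,3.5355,5.0000)
cross product → J_v[:, 0] = (-3.5355,-1.4645,0.0000)
J_ω[:, 0] = z_0
entry J[1][0] = -1.4645

-1.464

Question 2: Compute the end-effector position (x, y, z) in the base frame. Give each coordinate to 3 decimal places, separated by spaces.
-1.464 3.536 5.000

after link 1: o_1 = (-5.0000, 0.0000, 1.0000)
after link 2: o_2 = (-1.4645, 3.5355, 5.0000)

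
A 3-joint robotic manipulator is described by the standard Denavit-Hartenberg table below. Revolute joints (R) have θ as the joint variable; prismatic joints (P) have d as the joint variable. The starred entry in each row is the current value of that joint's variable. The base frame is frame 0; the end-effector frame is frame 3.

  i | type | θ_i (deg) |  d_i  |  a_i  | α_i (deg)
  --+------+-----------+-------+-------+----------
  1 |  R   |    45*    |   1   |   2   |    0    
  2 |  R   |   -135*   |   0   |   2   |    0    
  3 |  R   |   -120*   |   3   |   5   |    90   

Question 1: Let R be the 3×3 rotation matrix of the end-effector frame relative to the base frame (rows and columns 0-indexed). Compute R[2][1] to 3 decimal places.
End-effector y-axis (col 1 of R) = (-0.0000,-0.0000,1.0000)
R[2][1] = 1.0000

1.000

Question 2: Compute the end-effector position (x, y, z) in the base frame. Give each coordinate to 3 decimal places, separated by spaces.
-2.916 1.914 4.000

after link 1: o_1 = (1.4142, 1.4142, 1.0000)
after link 2: o_2 = (1.4142, -0.5858, 1.0000)
after link 3: o_3 = (-2.9159, 1.9142, 4.0000)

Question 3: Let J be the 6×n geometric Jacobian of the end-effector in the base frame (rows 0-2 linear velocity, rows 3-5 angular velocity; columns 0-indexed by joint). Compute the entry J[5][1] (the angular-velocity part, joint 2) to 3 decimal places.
1.000

axis z_1 = (0.0000,0.0000,1.0000); lever o_n−o_1 = (-4.3301,0.5000,3.0000)
cross product → J_v[:, 1] = (-0.5000,-4.3301,0.0000)
J_ω[:, 1] = z_1
entry J[5][1] = 1.0000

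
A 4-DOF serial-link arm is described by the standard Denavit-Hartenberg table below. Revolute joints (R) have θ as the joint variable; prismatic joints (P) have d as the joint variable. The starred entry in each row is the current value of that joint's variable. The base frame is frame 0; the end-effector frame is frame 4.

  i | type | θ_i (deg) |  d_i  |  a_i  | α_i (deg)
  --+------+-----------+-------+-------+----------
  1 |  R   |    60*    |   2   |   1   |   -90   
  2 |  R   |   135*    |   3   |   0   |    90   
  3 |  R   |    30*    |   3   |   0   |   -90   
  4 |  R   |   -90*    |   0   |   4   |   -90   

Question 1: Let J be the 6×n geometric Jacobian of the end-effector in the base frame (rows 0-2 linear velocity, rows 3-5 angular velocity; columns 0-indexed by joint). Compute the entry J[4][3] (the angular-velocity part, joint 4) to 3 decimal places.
axis z_3 = (-0.5732,0.7392,0.3536); lever o_n−o_3 = (1.4142,2.4495,-2.8284)
cross product → J_v[:, 3] = (-2.9568,-1.1213,-2.4495)
J_ω[:, 3] = z_3
entry J[4][3] = 0.7392

0.739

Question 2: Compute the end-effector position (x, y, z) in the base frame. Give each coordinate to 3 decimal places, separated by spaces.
after link 1: o_1 = (0.5000, 0.8660, 2.0000)
after link 2: o_2 = (-2.0981, 2.3660, 2.0000)
after link 3: o_3 = (-1.0374, 4.2031, -0.1213)
after link 4: o_4 = (0.3768, 6.6526, -2.9497)

0.377 6.653 -2.950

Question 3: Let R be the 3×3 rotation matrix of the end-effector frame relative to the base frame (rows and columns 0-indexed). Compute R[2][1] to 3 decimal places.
End-effector y-axis (col 1 of R) = (0.5732,-0.7392,-0.3536)
R[2][1] = -0.3536

-0.354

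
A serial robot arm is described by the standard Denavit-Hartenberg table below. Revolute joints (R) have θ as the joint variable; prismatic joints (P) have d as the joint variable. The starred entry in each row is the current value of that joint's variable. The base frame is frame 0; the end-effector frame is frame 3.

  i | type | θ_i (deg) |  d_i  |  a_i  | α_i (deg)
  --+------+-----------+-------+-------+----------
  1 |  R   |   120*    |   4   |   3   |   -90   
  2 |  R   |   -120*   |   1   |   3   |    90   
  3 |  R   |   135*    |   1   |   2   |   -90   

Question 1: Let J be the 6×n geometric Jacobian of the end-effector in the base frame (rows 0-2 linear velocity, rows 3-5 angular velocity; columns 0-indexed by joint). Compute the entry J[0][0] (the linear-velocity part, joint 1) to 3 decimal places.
0.046

axis z_0 = ẑ; lever o_n−o_0 = (-2.7613,-0.0457,4.8733)
cross product → J_v[:, 0] = (0.0457,-2.7613,0.0000)
J_ω[:, 0] = z_0
entry J[0][0] = 0.0457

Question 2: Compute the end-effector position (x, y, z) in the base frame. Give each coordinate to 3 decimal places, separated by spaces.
after link 1: o_1 = (-1.5000, 2.5981, 4.0000)
after link 2: o_2 = (-1.6160, 0.7990, 6.5981)
after link 3: o_3 = (-2.7613, -0.0457, 4.8733)

-2.761 -0.046 4.873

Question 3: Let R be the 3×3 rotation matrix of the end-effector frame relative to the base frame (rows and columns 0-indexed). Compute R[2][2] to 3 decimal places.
-0.612

End-effector z-axis (col 2 of R) = (0.4356,0.6597,-0.6124)
R[2][2] = -0.6124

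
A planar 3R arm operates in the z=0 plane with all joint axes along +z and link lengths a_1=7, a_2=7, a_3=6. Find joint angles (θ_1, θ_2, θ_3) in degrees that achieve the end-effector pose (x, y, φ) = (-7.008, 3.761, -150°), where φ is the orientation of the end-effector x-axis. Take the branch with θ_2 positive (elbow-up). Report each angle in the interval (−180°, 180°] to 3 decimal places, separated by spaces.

wrist centre = target − a_3·(cos φ, sin φ) = (-1.8118, 6.7610)
cos θ_2 = (48.9939−7²−7²)/(2·7·7) = -0.5001; θ_2 = 120.0041° (elbow-up)
β = atan2(6.7610,-1.8118) = 105.0019°; ψ = atan2(6.0619,3.4996) = 60.0021°
θ_1 = β − ψ = 44.9999°
θ_3 = φ − θ_1 − θ_2 = 44.9960° (wrapped to (-180°,180°])

45.000 120.004 44.996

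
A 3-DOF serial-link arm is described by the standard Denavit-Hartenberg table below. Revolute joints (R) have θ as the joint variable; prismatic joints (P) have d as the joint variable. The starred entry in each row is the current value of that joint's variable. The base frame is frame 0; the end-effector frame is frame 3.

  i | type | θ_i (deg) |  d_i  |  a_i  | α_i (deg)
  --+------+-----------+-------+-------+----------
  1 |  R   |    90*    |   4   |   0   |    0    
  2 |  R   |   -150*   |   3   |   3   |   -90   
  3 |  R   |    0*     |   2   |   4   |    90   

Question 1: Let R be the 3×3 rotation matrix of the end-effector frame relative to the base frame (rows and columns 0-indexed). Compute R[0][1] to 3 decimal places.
End-effector y-axis (col 1 of R) = (0.8660,0.5000,0.0000)
R[0][1] = 0.8660

0.866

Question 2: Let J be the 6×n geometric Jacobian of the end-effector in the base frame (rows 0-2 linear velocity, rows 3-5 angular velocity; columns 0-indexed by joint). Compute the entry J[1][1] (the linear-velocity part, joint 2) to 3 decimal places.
axis z_1 = (0.0000,0.0000,1.0000); lever o_n−o_1 = (5.2321,-5.0622,3.0000)
cross product → J_v[:, 1] = (5.0622,5.2321,-0.0000)
J_ω[:, 1] = z_1
entry J[1][1] = 5.2321

5.232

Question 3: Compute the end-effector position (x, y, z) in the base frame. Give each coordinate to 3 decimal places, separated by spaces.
5.232 -5.062 7.000

after link 1: o_1 = (0.0000, 0.0000, 4.0000)
after link 2: o_2 = (1.5000, -2.5981, 7.0000)
after link 3: o_3 = (5.2321, -5.0622, 7.0000)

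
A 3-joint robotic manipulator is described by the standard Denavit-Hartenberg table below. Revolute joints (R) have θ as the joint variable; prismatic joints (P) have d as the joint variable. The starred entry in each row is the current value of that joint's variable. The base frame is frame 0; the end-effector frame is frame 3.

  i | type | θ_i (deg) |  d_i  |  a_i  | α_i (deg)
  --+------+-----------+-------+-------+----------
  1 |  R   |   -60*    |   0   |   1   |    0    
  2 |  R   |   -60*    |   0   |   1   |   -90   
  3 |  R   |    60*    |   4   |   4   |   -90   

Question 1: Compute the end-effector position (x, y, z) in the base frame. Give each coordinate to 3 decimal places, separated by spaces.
2.464 -5.464 -3.464

after link 1: o_1 = (0.5000, -0.8660, 0.0000)
after link 2: o_2 = (0.0000, -1.7321, 0.0000)
after link 3: o_3 = (2.4641, -5.4641, -3.4641)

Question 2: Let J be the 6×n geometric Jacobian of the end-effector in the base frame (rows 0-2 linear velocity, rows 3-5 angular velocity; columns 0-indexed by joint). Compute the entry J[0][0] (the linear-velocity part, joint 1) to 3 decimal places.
axis z_0 = ẑ; lever o_n−o_0 = (2.4641,-5.4641,-3.4641)
cross product → J_v[:, 0] = (5.4641,2.4641,-0.0000)
J_ω[:, 0] = z_0
entry J[0][0] = 5.4641

5.464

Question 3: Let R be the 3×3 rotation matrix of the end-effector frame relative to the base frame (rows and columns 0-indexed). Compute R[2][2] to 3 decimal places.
End-effector z-axis (col 2 of R) = (0.4330,0.7500,-0.5000)
R[2][2] = -0.5000

-0.500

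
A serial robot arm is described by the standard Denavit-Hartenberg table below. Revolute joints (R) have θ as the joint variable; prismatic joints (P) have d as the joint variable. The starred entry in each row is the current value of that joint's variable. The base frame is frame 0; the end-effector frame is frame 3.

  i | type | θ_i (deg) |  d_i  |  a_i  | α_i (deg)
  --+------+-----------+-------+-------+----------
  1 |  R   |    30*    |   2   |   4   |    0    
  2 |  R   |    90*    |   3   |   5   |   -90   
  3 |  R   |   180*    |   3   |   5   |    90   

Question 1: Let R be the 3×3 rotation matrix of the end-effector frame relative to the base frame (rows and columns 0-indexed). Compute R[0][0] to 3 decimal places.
End-effector x-axis (col 0 of R) = (0.5000,-0.8660,-0.0000)
R[0][0] = 0.5000

0.500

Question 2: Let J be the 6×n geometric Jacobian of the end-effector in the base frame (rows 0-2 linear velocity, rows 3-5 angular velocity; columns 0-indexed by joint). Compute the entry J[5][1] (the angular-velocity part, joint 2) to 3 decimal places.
axis z_1 = (0.0000,0.0000,1.0000); lever o_n−o_1 = (-2.5981,-1.5000,3.0000)
cross product → J_v[:, 1] = (1.5000,-2.5981,0.0000)
J_ω[:, 1] = z_1
entry J[5][1] = 1.0000

1.000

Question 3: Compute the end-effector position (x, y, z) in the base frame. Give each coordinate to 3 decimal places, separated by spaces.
after link 1: o_1 = (3.4641, 2.0000, 2.0000)
after link 2: o_2 = (0.9641, 6.3301, 5.0000)
after link 3: o_3 = (0.8660, 0.5000, 5.0000)

0.866 0.500 5.000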